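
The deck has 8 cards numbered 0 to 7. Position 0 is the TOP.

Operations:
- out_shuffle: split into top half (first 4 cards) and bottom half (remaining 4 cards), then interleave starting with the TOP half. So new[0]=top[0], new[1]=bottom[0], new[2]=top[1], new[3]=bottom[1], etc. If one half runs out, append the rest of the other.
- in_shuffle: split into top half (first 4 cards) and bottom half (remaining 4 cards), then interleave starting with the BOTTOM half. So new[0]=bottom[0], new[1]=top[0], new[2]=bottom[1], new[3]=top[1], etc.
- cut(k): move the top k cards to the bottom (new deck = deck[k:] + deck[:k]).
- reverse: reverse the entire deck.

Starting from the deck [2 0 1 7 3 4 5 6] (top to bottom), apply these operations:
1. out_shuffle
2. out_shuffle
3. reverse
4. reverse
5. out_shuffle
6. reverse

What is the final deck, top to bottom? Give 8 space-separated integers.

After op 1 (out_shuffle): [2 3 0 4 1 5 7 6]
After op 2 (out_shuffle): [2 1 3 5 0 7 4 6]
After op 3 (reverse): [6 4 7 0 5 3 1 2]
After op 4 (reverse): [2 1 3 5 0 7 4 6]
After op 5 (out_shuffle): [2 0 1 7 3 4 5 6]
After op 6 (reverse): [6 5 4 3 7 1 0 2]

Answer: 6 5 4 3 7 1 0 2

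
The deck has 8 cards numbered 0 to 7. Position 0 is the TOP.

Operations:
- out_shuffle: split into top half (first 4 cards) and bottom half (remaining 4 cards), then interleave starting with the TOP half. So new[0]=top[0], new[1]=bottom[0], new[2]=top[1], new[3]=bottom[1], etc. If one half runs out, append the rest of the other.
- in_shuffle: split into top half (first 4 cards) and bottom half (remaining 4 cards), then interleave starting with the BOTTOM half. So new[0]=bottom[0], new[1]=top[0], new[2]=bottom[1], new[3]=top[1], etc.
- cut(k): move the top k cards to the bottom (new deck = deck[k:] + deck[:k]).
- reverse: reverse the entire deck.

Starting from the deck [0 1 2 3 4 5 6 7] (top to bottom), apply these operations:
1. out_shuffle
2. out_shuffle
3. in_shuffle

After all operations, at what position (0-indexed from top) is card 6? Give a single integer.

Answer: 7

Derivation:
After op 1 (out_shuffle): [0 4 1 5 2 6 3 7]
After op 2 (out_shuffle): [0 2 4 6 1 3 5 7]
After op 3 (in_shuffle): [1 0 3 2 5 4 7 6]
Card 6 is at position 7.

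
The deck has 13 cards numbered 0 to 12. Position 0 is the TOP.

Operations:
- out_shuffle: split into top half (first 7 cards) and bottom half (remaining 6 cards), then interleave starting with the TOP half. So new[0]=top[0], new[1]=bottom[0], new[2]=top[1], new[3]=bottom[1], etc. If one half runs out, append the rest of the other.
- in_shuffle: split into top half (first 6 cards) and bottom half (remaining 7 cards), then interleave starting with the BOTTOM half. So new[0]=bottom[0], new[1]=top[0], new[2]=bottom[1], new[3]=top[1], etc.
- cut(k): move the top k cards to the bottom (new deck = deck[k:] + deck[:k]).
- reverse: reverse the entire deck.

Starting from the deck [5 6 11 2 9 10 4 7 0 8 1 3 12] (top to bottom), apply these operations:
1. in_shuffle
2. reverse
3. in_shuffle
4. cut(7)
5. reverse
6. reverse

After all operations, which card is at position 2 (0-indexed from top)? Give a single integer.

After op 1 (in_shuffle): [4 5 7 6 0 11 8 2 1 9 3 10 12]
After op 2 (reverse): [12 10 3 9 1 2 8 11 0 6 7 5 4]
After op 3 (in_shuffle): [8 12 11 10 0 3 6 9 7 1 5 2 4]
After op 4 (cut(7)): [9 7 1 5 2 4 8 12 11 10 0 3 6]
After op 5 (reverse): [6 3 0 10 11 12 8 4 2 5 1 7 9]
After op 6 (reverse): [9 7 1 5 2 4 8 12 11 10 0 3 6]
Position 2: card 1.

Answer: 1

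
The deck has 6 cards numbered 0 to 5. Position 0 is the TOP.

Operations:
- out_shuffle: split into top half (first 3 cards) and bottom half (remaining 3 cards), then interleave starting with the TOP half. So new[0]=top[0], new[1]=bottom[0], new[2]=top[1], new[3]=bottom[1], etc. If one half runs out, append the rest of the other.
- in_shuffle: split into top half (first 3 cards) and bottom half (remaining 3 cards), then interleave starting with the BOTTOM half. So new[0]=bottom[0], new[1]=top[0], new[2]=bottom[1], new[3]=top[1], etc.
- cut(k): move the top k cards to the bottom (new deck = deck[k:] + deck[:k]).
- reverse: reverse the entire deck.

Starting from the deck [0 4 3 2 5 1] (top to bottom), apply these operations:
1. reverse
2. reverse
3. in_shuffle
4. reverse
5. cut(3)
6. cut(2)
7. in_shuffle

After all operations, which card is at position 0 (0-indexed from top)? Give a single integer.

Answer: 4

Derivation:
After op 1 (reverse): [1 5 2 3 4 0]
After op 2 (reverse): [0 4 3 2 5 1]
After op 3 (in_shuffle): [2 0 5 4 1 3]
After op 4 (reverse): [3 1 4 5 0 2]
After op 5 (cut(3)): [5 0 2 3 1 4]
After op 6 (cut(2)): [2 3 1 4 5 0]
After op 7 (in_shuffle): [4 2 5 3 0 1]
Position 0: card 4.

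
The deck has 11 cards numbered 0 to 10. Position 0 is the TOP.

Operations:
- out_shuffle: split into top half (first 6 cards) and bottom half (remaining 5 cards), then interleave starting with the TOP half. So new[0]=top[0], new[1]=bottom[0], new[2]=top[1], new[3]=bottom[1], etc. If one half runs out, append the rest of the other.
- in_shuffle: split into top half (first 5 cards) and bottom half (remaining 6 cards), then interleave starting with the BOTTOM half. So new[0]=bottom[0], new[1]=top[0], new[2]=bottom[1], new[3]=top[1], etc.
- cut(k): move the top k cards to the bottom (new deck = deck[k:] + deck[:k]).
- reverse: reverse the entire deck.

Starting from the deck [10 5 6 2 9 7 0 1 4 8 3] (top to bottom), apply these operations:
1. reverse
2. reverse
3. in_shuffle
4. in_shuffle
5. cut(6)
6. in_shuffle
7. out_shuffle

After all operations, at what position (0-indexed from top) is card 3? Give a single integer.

Answer: 7

Derivation:
After op 1 (reverse): [3 8 4 1 0 7 9 2 6 5 10]
After op 2 (reverse): [10 5 6 2 9 7 0 1 4 8 3]
After op 3 (in_shuffle): [7 10 0 5 1 6 4 2 8 9 3]
After op 4 (in_shuffle): [6 7 4 10 2 0 8 5 9 1 3]
After op 5 (cut(6)): [8 5 9 1 3 6 7 4 10 2 0]
After op 6 (in_shuffle): [6 8 7 5 4 9 10 1 2 3 0]
After op 7 (out_shuffle): [6 10 8 1 7 2 5 3 4 0 9]
Card 3 is at position 7.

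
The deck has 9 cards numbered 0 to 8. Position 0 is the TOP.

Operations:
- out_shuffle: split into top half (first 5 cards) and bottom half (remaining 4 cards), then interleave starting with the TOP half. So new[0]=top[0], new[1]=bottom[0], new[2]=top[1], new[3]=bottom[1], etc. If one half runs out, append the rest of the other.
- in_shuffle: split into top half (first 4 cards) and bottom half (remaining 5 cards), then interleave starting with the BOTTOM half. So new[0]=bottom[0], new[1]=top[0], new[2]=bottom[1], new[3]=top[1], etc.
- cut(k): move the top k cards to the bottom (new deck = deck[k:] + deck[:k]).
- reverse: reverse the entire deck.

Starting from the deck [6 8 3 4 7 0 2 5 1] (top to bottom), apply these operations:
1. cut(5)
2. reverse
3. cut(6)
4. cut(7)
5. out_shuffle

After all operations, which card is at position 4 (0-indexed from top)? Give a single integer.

Answer: 5

Derivation:
After op 1 (cut(5)): [0 2 5 1 6 8 3 4 7]
After op 2 (reverse): [7 4 3 8 6 1 5 2 0]
After op 3 (cut(6)): [5 2 0 7 4 3 8 6 1]
After op 4 (cut(7)): [6 1 5 2 0 7 4 3 8]
After op 5 (out_shuffle): [6 7 1 4 5 3 2 8 0]
Position 4: card 5.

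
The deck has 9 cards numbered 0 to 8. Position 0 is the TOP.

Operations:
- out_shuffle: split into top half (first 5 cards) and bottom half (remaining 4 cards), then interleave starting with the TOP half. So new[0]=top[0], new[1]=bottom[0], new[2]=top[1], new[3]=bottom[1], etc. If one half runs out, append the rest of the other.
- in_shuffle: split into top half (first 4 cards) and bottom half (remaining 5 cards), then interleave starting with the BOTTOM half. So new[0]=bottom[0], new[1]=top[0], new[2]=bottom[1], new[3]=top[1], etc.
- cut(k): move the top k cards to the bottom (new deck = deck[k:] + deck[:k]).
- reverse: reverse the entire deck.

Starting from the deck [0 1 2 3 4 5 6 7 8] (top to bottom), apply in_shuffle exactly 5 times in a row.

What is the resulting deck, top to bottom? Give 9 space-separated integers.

Answer: 1 3 5 7 0 2 4 6 8

Derivation:
After op 1 (in_shuffle): [4 0 5 1 6 2 7 3 8]
After op 2 (in_shuffle): [6 4 2 0 7 5 3 1 8]
After op 3 (in_shuffle): [7 6 5 4 3 2 1 0 8]
After op 4 (in_shuffle): [3 7 2 6 1 5 0 4 8]
After op 5 (in_shuffle): [1 3 5 7 0 2 4 6 8]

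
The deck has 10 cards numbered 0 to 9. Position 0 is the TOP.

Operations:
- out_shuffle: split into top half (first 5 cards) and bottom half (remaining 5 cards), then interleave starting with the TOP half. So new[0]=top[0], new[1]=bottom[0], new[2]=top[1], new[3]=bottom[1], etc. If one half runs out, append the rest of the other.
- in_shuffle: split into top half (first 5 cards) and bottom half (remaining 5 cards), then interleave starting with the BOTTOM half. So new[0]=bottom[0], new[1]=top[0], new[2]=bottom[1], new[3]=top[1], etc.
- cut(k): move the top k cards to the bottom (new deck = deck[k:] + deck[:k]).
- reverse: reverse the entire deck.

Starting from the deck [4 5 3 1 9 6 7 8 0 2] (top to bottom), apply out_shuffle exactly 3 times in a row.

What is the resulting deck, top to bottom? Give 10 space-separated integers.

After op 1 (out_shuffle): [4 6 5 7 3 8 1 0 9 2]
After op 2 (out_shuffle): [4 8 6 1 5 0 7 9 3 2]
After op 3 (out_shuffle): [4 0 8 7 6 9 1 3 5 2]

Answer: 4 0 8 7 6 9 1 3 5 2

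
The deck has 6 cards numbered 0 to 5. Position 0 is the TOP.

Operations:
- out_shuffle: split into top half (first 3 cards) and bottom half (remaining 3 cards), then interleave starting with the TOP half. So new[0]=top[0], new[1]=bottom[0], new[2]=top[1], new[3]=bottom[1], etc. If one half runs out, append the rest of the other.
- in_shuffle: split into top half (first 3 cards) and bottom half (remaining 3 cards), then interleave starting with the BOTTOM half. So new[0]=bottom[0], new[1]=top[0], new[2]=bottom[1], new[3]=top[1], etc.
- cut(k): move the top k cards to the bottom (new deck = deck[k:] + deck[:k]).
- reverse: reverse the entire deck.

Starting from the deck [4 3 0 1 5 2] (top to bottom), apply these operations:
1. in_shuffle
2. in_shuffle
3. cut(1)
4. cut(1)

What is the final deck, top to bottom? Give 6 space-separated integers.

After op 1 (in_shuffle): [1 4 5 3 2 0]
After op 2 (in_shuffle): [3 1 2 4 0 5]
After op 3 (cut(1)): [1 2 4 0 5 3]
After op 4 (cut(1)): [2 4 0 5 3 1]

Answer: 2 4 0 5 3 1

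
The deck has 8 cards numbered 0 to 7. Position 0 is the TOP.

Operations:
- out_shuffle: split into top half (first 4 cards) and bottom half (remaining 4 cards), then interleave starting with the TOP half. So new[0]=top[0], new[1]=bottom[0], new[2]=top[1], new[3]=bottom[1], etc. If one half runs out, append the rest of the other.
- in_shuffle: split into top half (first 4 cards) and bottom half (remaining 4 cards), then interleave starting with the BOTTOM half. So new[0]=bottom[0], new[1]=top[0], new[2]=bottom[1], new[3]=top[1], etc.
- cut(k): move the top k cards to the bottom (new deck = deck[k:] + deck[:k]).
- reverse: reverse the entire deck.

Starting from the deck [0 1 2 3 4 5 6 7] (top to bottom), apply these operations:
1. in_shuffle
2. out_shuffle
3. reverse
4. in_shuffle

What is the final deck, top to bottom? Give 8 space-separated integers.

After op 1 (in_shuffle): [4 0 5 1 6 2 7 3]
After op 2 (out_shuffle): [4 6 0 2 5 7 1 3]
After op 3 (reverse): [3 1 7 5 2 0 6 4]
After op 4 (in_shuffle): [2 3 0 1 6 7 4 5]

Answer: 2 3 0 1 6 7 4 5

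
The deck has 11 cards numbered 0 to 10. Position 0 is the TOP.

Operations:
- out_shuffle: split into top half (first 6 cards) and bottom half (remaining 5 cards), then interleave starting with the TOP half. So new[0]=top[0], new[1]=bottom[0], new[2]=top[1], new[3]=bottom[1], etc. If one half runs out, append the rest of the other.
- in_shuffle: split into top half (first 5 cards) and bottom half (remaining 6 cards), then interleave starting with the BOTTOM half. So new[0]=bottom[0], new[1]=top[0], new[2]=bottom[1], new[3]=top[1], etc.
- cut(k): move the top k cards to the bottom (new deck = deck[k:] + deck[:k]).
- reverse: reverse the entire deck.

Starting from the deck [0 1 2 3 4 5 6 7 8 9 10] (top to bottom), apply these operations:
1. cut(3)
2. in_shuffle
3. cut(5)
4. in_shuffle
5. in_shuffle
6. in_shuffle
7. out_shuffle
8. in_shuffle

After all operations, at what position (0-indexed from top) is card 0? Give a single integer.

After op 1 (cut(3)): [3 4 5 6 7 8 9 10 0 1 2]
After op 2 (in_shuffle): [8 3 9 4 10 5 0 6 1 7 2]
After op 3 (cut(5)): [5 0 6 1 7 2 8 3 9 4 10]
After op 4 (in_shuffle): [2 5 8 0 3 6 9 1 4 7 10]
After op 5 (in_shuffle): [6 2 9 5 1 8 4 0 7 3 10]
After op 6 (in_shuffle): [8 6 4 2 0 9 7 5 3 1 10]
After op 7 (out_shuffle): [8 7 6 5 4 3 2 1 0 10 9]
After op 8 (in_shuffle): [3 8 2 7 1 6 0 5 10 4 9]
Card 0 is at position 6.

Answer: 6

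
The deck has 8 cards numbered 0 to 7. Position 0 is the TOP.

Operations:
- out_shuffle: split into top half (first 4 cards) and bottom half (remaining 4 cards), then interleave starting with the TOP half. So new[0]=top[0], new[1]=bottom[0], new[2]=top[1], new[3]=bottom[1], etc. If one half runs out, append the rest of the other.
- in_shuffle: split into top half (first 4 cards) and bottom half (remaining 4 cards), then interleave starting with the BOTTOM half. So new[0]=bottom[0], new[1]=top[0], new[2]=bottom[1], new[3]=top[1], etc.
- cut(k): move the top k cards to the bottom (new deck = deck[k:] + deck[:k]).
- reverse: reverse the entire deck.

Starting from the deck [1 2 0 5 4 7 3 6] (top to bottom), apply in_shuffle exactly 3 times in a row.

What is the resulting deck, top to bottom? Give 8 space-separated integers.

Answer: 6 3 7 4 5 0 2 1

Derivation:
After op 1 (in_shuffle): [4 1 7 2 3 0 6 5]
After op 2 (in_shuffle): [3 4 0 1 6 7 5 2]
After op 3 (in_shuffle): [6 3 7 4 5 0 2 1]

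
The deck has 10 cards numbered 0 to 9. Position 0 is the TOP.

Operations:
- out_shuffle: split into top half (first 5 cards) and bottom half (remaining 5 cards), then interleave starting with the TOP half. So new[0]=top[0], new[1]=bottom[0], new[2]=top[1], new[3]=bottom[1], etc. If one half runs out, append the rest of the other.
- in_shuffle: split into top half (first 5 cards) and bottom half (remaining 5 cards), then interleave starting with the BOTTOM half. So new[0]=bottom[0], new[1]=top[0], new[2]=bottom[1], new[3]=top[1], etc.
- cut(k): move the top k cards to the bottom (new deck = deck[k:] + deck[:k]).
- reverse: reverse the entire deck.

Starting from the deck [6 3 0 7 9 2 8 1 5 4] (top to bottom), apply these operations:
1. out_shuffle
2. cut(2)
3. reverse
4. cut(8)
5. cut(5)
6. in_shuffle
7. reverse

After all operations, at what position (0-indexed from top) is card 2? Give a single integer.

After op 1 (out_shuffle): [6 2 3 8 0 1 7 5 9 4]
After op 2 (cut(2)): [3 8 0 1 7 5 9 4 6 2]
After op 3 (reverse): [2 6 4 9 5 7 1 0 8 3]
After op 4 (cut(8)): [8 3 2 6 4 9 5 7 1 0]
After op 5 (cut(5)): [9 5 7 1 0 8 3 2 6 4]
After op 6 (in_shuffle): [8 9 3 5 2 7 6 1 4 0]
After op 7 (reverse): [0 4 1 6 7 2 5 3 9 8]
Card 2 is at position 5.

Answer: 5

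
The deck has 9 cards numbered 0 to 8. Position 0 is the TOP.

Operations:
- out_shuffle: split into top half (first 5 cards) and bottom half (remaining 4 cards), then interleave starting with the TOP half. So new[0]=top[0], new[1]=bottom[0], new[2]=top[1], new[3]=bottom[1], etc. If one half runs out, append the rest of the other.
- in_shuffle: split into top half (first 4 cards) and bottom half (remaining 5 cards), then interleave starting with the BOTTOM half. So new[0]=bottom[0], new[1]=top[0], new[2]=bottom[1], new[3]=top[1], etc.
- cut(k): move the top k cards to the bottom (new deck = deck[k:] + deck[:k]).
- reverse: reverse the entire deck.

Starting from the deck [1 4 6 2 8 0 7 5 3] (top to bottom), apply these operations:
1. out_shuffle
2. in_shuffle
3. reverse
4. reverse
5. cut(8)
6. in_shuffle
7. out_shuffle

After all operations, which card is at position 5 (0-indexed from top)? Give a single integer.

Answer: 5

Derivation:
After op 1 (out_shuffle): [1 0 4 7 6 5 2 3 8]
After op 2 (in_shuffle): [6 1 5 0 2 4 3 7 8]
After op 3 (reverse): [8 7 3 4 2 0 5 1 6]
After op 4 (reverse): [6 1 5 0 2 4 3 7 8]
After op 5 (cut(8)): [8 6 1 5 0 2 4 3 7]
After op 6 (in_shuffle): [0 8 2 6 4 1 3 5 7]
After op 7 (out_shuffle): [0 1 8 3 2 5 6 7 4]
Position 5: card 5.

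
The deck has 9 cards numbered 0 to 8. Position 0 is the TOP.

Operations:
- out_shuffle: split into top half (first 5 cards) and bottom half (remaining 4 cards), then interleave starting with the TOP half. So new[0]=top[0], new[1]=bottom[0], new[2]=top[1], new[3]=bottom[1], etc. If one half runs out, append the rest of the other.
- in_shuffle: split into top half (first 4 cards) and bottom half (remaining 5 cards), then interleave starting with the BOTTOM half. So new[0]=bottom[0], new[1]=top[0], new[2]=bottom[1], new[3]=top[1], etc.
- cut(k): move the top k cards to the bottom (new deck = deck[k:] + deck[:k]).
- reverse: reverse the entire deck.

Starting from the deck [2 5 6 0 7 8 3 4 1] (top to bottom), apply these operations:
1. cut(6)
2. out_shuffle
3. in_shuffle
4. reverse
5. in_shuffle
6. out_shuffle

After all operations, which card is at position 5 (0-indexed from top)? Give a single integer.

Answer: 4

Derivation:
After op 1 (cut(6)): [3 4 1 2 5 6 0 7 8]
After op 2 (out_shuffle): [3 6 4 0 1 7 2 8 5]
After op 3 (in_shuffle): [1 3 7 6 2 4 8 0 5]
After op 4 (reverse): [5 0 8 4 2 6 7 3 1]
After op 5 (in_shuffle): [2 5 6 0 7 8 3 4 1]
After op 6 (out_shuffle): [2 8 5 3 6 4 0 1 7]
Position 5: card 4.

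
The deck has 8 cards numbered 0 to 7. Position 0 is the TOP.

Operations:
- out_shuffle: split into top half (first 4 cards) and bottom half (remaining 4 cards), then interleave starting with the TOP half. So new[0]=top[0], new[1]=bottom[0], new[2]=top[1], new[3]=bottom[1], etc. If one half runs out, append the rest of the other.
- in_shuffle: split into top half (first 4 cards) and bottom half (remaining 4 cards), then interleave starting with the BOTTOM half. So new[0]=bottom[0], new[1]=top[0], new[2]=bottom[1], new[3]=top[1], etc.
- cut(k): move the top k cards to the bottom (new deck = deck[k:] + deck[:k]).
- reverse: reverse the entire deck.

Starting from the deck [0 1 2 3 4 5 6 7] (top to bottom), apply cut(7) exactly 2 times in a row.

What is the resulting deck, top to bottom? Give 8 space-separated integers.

Answer: 6 7 0 1 2 3 4 5

Derivation:
After op 1 (cut(7)): [7 0 1 2 3 4 5 6]
After op 2 (cut(7)): [6 7 0 1 2 3 4 5]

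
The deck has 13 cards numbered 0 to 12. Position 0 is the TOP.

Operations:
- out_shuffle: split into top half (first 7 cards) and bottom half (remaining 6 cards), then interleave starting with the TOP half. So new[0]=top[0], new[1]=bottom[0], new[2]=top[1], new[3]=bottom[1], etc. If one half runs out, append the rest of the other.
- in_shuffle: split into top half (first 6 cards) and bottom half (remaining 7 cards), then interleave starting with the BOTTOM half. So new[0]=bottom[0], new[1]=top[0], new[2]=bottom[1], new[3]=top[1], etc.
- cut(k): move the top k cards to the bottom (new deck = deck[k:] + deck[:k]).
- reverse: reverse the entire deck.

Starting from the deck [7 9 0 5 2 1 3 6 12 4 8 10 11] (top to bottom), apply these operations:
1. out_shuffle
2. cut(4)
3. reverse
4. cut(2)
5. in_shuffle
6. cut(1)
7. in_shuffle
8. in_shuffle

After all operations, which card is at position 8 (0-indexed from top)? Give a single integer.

Answer: 9

Derivation:
After op 1 (out_shuffle): [7 6 9 12 0 4 5 8 2 10 1 11 3]
After op 2 (cut(4)): [0 4 5 8 2 10 1 11 3 7 6 9 12]
After op 3 (reverse): [12 9 6 7 3 11 1 10 2 8 5 4 0]
After op 4 (cut(2)): [6 7 3 11 1 10 2 8 5 4 0 12 9]
After op 5 (in_shuffle): [2 6 8 7 5 3 4 11 0 1 12 10 9]
After op 6 (cut(1)): [6 8 7 5 3 4 11 0 1 12 10 9 2]
After op 7 (in_shuffle): [11 6 0 8 1 7 12 5 10 3 9 4 2]
After op 8 (in_shuffle): [12 11 5 6 10 0 3 8 9 1 4 7 2]
Position 8: card 9.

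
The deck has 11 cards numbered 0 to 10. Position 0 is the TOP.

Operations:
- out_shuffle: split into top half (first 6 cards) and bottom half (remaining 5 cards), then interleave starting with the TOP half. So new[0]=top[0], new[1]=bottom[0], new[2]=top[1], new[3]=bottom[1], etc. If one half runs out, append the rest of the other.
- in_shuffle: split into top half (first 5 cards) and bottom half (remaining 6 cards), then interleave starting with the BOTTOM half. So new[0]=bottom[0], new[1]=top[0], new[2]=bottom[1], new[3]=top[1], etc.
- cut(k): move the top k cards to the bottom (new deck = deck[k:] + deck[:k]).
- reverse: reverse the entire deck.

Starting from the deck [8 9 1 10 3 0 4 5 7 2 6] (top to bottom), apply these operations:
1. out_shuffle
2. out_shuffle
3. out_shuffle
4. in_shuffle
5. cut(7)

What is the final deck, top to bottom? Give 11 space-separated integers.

Answer: 6 7 4 3 1 8 2 5 0 10 9

Derivation:
After op 1 (out_shuffle): [8 4 9 5 1 7 10 2 3 6 0]
After op 2 (out_shuffle): [8 10 4 2 9 3 5 6 1 0 7]
After op 3 (out_shuffle): [8 5 10 6 4 1 2 0 9 7 3]
After op 4 (in_shuffle): [1 8 2 5 0 10 9 6 7 4 3]
After op 5 (cut(7)): [6 7 4 3 1 8 2 5 0 10 9]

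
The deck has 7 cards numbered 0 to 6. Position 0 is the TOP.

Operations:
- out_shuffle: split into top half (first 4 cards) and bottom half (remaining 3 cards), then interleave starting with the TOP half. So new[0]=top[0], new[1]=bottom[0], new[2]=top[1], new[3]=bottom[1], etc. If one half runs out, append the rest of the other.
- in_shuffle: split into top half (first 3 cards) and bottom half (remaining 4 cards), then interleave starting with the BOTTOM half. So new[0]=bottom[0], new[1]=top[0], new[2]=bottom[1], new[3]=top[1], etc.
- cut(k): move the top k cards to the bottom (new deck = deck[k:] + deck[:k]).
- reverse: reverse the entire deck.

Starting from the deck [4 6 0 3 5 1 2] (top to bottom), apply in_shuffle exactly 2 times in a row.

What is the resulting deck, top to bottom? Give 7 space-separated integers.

After op 1 (in_shuffle): [3 4 5 6 1 0 2]
After op 2 (in_shuffle): [6 3 1 4 0 5 2]

Answer: 6 3 1 4 0 5 2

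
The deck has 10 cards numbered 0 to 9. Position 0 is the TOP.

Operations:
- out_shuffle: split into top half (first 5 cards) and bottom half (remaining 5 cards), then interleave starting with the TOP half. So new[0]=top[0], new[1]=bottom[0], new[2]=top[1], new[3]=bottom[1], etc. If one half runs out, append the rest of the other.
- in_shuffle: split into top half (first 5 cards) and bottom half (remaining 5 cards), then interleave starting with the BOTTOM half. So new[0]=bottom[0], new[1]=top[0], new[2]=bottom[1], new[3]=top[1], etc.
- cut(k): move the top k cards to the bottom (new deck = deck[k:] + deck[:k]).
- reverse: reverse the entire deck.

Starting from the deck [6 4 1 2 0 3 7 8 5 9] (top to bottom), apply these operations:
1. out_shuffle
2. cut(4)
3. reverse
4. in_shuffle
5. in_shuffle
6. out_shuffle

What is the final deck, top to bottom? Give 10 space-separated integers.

Answer: 3 5 0 1 8 4 7 9 6 2

Derivation:
After op 1 (out_shuffle): [6 3 4 7 1 8 2 5 0 9]
After op 2 (cut(4)): [1 8 2 5 0 9 6 3 4 7]
After op 3 (reverse): [7 4 3 6 9 0 5 2 8 1]
After op 4 (in_shuffle): [0 7 5 4 2 3 8 6 1 9]
After op 5 (in_shuffle): [3 0 8 7 6 5 1 4 9 2]
After op 6 (out_shuffle): [3 5 0 1 8 4 7 9 6 2]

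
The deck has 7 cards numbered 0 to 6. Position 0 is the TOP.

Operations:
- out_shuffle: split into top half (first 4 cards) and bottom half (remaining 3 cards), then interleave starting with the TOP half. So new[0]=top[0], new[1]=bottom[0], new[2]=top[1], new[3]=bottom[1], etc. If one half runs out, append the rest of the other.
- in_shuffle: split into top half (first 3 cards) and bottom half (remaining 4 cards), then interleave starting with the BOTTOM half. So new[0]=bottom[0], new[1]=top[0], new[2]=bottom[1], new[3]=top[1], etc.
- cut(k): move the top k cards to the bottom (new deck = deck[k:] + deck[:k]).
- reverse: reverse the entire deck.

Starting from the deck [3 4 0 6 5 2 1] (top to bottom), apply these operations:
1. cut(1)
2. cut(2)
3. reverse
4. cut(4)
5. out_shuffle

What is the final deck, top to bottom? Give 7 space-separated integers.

Answer: 2 4 5 3 6 1 0

Derivation:
After op 1 (cut(1)): [4 0 6 5 2 1 3]
After op 2 (cut(2)): [6 5 2 1 3 4 0]
After op 3 (reverse): [0 4 3 1 2 5 6]
After op 4 (cut(4)): [2 5 6 0 4 3 1]
After op 5 (out_shuffle): [2 4 5 3 6 1 0]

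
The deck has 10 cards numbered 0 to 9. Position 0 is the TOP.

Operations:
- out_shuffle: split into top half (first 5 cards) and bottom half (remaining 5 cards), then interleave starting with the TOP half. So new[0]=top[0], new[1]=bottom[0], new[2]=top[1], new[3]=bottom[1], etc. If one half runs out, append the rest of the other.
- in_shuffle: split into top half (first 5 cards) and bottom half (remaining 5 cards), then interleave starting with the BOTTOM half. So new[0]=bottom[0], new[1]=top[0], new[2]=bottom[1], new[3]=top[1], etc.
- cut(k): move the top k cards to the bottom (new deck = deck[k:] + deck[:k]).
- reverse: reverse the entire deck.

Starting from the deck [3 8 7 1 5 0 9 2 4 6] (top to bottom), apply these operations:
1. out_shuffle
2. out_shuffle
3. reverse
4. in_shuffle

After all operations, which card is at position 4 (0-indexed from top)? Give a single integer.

Answer: 0

Derivation:
After op 1 (out_shuffle): [3 0 8 9 7 2 1 4 5 6]
After op 2 (out_shuffle): [3 2 0 1 8 4 9 5 7 6]
After op 3 (reverse): [6 7 5 9 4 8 1 0 2 3]
After op 4 (in_shuffle): [8 6 1 7 0 5 2 9 3 4]
Position 4: card 0.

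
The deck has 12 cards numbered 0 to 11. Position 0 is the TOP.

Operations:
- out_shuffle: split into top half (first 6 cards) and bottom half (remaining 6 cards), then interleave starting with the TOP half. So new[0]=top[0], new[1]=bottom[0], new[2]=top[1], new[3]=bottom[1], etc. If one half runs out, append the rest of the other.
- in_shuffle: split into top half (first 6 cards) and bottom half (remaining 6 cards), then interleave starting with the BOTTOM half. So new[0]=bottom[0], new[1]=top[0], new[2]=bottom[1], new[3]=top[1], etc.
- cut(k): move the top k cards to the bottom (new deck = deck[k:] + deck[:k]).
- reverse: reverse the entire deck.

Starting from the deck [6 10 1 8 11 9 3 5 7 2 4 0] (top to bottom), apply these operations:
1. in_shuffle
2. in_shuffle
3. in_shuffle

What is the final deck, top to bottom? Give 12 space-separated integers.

Answer: 11 2 10 3 0 8 7 6 9 4 1 5

Derivation:
After op 1 (in_shuffle): [3 6 5 10 7 1 2 8 4 11 0 9]
After op 2 (in_shuffle): [2 3 8 6 4 5 11 10 0 7 9 1]
After op 3 (in_shuffle): [11 2 10 3 0 8 7 6 9 4 1 5]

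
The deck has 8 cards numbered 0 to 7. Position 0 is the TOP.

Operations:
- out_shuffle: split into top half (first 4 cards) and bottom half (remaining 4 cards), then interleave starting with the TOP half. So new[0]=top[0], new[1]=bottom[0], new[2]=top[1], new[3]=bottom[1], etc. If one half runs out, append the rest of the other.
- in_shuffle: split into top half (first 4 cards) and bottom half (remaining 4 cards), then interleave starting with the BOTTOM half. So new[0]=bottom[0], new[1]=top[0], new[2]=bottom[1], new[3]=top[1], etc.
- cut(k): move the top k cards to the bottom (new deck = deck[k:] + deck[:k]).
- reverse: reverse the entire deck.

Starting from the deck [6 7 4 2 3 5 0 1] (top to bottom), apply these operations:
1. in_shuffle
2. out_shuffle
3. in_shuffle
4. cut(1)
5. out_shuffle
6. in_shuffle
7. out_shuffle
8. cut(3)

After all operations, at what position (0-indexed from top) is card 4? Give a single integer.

Answer: 1

Derivation:
After op 1 (in_shuffle): [3 6 5 7 0 4 1 2]
After op 2 (out_shuffle): [3 0 6 4 5 1 7 2]
After op 3 (in_shuffle): [5 3 1 0 7 6 2 4]
After op 4 (cut(1)): [3 1 0 7 6 2 4 5]
After op 5 (out_shuffle): [3 6 1 2 0 4 7 5]
After op 6 (in_shuffle): [0 3 4 6 7 1 5 2]
After op 7 (out_shuffle): [0 7 3 1 4 5 6 2]
After op 8 (cut(3)): [1 4 5 6 2 0 7 3]
Card 4 is at position 1.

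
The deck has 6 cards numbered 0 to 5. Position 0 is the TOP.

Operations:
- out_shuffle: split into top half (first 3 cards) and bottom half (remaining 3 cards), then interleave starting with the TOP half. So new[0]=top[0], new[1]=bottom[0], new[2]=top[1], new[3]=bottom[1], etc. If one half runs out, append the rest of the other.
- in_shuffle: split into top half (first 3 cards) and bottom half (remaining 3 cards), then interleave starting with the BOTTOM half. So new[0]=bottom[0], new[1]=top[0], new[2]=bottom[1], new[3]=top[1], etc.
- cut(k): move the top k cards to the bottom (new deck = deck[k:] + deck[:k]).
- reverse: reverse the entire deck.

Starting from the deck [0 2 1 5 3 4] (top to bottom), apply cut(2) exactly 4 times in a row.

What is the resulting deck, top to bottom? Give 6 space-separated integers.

After op 1 (cut(2)): [1 5 3 4 0 2]
After op 2 (cut(2)): [3 4 0 2 1 5]
After op 3 (cut(2)): [0 2 1 5 3 4]
After op 4 (cut(2)): [1 5 3 4 0 2]

Answer: 1 5 3 4 0 2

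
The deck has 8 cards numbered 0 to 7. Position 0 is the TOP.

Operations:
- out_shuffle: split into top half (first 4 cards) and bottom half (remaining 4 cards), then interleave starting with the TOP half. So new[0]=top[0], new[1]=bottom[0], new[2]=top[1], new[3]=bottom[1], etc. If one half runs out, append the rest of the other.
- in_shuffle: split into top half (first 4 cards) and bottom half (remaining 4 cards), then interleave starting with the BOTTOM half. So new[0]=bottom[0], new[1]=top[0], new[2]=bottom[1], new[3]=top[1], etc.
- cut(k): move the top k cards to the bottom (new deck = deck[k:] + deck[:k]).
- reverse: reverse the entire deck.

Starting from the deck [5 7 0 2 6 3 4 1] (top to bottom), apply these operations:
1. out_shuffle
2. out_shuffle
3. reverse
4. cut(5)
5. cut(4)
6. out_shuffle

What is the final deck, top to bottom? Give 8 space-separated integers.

Answer: 3 6 2 0 7 5 4 1

Derivation:
After op 1 (out_shuffle): [5 6 7 3 0 4 2 1]
After op 2 (out_shuffle): [5 0 6 4 7 2 3 1]
After op 3 (reverse): [1 3 2 7 4 6 0 5]
After op 4 (cut(5)): [6 0 5 1 3 2 7 4]
After op 5 (cut(4)): [3 2 7 4 6 0 5 1]
After op 6 (out_shuffle): [3 6 2 0 7 5 4 1]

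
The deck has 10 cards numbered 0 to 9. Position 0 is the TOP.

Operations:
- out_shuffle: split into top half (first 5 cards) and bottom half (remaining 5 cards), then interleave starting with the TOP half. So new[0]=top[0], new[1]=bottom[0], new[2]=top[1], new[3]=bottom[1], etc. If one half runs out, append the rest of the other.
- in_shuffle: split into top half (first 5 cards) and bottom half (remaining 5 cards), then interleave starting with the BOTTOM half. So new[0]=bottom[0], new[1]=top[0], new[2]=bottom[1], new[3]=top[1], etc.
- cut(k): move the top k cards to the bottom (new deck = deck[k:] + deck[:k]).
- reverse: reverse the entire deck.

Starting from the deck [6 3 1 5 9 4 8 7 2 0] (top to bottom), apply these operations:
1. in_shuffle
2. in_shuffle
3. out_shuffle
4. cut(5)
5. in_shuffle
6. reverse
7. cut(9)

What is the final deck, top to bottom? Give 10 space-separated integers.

Answer: 1 7 2 5 0 9 4 6 8 3

Derivation:
After op 1 (in_shuffle): [4 6 8 3 7 1 2 5 0 9]
After op 2 (in_shuffle): [1 4 2 6 5 8 0 3 9 7]
After op 3 (out_shuffle): [1 8 4 0 2 3 6 9 5 7]
After op 4 (cut(5)): [3 6 9 5 7 1 8 4 0 2]
After op 5 (in_shuffle): [1 3 8 6 4 9 0 5 2 7]
After op 6 (reverse): [7 2 5 0 9 4 6 8 3 1]
After op 7 (cut(9)): [1 7 2 5 0 9 4 6 8 3]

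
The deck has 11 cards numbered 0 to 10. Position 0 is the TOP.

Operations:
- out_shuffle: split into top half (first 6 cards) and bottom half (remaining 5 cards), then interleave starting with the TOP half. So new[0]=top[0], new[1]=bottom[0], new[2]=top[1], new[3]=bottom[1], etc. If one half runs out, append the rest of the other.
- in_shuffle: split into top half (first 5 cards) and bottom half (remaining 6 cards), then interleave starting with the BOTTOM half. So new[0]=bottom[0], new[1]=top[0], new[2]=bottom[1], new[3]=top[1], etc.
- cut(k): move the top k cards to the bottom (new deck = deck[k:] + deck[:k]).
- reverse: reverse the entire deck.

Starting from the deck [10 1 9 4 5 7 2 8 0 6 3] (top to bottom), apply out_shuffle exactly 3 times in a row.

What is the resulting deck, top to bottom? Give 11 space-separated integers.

Answer: 10 8 4 3 2 9 6 7 1 0 5

Derivation:
After op 1 (out_shuffle): [10 2 1 8 9 0 4 6 5 3 7]
After op 2 (out_shuffle): [10 4 2 6 1 5 8 3 9 7 0]
After op 3 (out_shuffle): [10 8 4 3 2 9 6 7 1 0 5]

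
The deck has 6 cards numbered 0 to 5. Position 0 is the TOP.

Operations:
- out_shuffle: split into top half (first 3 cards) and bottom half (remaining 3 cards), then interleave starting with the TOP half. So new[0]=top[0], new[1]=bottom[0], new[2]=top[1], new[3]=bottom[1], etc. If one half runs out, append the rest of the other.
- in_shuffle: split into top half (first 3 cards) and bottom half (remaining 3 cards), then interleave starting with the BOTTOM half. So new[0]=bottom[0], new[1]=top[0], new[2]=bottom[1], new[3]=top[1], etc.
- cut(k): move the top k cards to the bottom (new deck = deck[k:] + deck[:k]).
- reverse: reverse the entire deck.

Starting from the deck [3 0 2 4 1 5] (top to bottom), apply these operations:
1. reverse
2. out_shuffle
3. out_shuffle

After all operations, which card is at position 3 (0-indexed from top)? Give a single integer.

After op 1 (reverse): [5 1 4 2 0 3]
After op 2 (out_shuffle): [5 2 1 0 4 3]
After op 3 (out_shuffle): [5 0 2 4 1 3]
Position 3: card 4.

Answer: 4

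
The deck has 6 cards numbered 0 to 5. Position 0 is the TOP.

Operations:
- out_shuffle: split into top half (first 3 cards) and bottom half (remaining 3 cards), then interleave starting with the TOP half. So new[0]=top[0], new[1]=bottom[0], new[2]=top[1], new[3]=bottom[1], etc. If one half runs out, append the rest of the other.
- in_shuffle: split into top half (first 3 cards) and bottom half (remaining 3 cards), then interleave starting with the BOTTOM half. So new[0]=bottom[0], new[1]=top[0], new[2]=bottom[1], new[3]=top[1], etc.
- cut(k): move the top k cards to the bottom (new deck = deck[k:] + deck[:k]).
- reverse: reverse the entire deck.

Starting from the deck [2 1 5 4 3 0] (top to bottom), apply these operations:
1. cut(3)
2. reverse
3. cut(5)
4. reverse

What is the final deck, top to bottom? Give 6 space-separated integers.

Answer: 3 0 2 1 5 4

Derivation:
After op 1 (cut(3)): [4 3 0 2 1 5]
After op 2 (reverse): [5 1 2 0 3 4]
After op 3 (cut(5)): [4 5 1 2 0 3]
After op 4 (reverse): [3 0 2 1 5 4]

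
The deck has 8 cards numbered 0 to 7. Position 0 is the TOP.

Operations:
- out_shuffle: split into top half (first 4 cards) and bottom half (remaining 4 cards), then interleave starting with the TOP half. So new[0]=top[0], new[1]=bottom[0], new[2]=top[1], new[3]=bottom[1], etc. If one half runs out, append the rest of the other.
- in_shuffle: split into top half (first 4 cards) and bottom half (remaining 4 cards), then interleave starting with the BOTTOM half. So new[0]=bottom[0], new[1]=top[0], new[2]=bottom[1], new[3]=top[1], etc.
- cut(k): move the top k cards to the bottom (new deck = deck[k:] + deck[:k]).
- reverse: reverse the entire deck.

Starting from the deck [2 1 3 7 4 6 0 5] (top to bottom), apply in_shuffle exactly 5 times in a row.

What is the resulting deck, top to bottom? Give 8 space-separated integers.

Answer: 1 7 6 5 2 3 4 0

Derivation:
After op 1 (in_shuffle): [4 2 6 1 0 3 5 7]
After op 2 (in_shuffle): [0 4 3 2 5 6 7 1]
After op 3 (in_shuffle): [5 0 6 4 7 3 1 2]
After op 4 (in_shuffle): [7 5 3 0 1 6 2 4]
After op 5 (in_shuffle): [1 7 6 5 2 3 4 0]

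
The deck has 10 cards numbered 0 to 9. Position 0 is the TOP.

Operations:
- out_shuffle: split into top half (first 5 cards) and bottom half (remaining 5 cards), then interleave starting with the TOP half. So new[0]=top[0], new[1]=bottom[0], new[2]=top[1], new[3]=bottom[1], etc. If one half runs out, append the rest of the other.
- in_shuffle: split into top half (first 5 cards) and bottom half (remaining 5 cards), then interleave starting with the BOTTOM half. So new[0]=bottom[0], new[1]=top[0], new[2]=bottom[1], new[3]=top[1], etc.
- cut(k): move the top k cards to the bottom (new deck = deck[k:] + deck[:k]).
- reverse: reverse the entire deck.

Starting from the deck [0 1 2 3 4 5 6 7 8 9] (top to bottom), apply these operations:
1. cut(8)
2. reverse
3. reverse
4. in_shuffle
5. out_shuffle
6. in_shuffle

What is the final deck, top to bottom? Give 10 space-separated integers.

After op 1 (cut(8)): [8 9 0 1 2 3 4 5 6 7]
After op 2 (reverse): [7 6 5 4 3 2 1 0 9 8]
After op 3 (reverse): [8 9 0 1 2 3 4 5 6 7]
After op 4 (in_shuffle): [3 8 4 9 5 0 6 1 7 2]
After op 5 (out_shuffle): [3 0 8 6 4 1 9 7 5 2]
After op 6 (in_shuffle): [1 3 9 0 7 8 5 6 2 4]

Answer: 1 3 9 0 7 8 5 6 2 4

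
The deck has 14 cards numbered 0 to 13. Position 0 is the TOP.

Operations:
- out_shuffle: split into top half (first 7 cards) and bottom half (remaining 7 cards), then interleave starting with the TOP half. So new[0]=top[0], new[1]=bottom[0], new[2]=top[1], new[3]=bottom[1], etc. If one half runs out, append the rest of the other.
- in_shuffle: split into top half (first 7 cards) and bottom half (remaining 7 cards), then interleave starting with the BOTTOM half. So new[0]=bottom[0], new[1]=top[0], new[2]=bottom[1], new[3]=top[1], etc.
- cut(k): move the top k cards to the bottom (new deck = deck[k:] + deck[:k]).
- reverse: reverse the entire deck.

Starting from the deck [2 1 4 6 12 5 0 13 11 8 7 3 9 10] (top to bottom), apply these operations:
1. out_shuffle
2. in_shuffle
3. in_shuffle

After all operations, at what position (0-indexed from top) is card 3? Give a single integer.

Answer: 9

Derivation:
After op 1 (out_shuffle): [2 13 1 11 4 8 6 7 12 3 5 9 0 10]
After op 2 (in_shuffle): [7 2 12 13 3 1 5 11 9 4 0 8 10 6]
After op 3 (in_shuffle): [11 7 9 2 4 12 0 13 8 3 10 1 6 5]
Card 3 is at position 9.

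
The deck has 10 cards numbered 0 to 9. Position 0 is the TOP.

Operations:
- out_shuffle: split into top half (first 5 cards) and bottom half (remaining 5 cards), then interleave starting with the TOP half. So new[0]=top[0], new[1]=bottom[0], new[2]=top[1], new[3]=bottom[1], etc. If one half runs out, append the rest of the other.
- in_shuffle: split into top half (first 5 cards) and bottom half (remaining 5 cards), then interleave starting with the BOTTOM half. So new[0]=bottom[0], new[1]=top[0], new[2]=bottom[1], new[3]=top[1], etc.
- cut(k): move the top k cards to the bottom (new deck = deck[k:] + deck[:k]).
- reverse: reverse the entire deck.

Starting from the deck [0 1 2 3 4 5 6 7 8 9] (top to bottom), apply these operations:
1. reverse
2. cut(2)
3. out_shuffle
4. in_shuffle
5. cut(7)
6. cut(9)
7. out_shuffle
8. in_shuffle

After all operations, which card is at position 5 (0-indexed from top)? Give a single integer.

After op 1 (reverse): [9 8 7 6 5 4 3 2 1 0]
After op 2 (cut(2)): [7 6 5 4 3 2 1 0 9 8]
After op 3 (out_shuffle): [7 2 6 1 5 0 4 9 3 8]
After op 4 (in_shuffle): [0 7 4 2 9 6 3 1 8 5]
After op 5 (cut(7)): [1 8 5 0 7 4 2 9 6 3]
After op 6 (cut(9)): [3 1 8 5 0 7 4 2 9 6]
After op 7 (out_shuffle): [3 7 1 4 8 2 5 9 0 6]
After op 8 (in_shuffle): [2 3 5 7 9 1 0 4 6 8]
Position 5: card 1.

Answer: 1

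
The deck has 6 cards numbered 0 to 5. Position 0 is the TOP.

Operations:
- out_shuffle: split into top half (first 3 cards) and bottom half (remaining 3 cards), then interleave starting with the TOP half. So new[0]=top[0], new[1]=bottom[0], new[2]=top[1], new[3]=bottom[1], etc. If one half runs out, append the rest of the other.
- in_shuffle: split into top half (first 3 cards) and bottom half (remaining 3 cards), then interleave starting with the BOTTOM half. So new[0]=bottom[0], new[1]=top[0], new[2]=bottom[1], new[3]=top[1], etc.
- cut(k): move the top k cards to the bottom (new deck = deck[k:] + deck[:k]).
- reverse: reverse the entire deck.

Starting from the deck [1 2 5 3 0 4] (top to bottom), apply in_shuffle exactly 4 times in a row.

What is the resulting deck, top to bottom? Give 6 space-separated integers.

Answer: 3 1 0 2 4 5

Derivation:
After op 1 (in_shuffle): [3 1 0 2 4 5]
After op 2 (in_shuffle): [2 3 4 1 5 0]
After op 3 (in_shuffle): [1 2 5 3 0 4]
After op 4 (in_shuffle): [3 1 0 2 4 5]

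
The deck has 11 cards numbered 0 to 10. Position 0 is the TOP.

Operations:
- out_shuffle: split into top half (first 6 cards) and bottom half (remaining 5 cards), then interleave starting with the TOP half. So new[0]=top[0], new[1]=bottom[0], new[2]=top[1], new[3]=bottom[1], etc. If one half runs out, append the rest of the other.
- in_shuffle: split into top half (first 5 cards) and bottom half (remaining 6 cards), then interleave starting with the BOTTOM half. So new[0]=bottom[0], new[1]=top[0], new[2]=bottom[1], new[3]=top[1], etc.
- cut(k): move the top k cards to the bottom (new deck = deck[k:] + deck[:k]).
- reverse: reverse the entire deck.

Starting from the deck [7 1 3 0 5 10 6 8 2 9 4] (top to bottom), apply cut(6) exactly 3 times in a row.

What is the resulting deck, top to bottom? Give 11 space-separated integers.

Answer: 8 2 9 4 7 1 3 0 5 10 6

Derivation:
After op 1 (cut(6)): [6 8 2 9 4 7 1 3 0 5 10]
After op 2 (cut(6)): [1 3 0 5 10 6 8 2 9 4 7]
After op 3 (cut(6)): [8 2 9 4 7 1 3 0 5 10 6]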